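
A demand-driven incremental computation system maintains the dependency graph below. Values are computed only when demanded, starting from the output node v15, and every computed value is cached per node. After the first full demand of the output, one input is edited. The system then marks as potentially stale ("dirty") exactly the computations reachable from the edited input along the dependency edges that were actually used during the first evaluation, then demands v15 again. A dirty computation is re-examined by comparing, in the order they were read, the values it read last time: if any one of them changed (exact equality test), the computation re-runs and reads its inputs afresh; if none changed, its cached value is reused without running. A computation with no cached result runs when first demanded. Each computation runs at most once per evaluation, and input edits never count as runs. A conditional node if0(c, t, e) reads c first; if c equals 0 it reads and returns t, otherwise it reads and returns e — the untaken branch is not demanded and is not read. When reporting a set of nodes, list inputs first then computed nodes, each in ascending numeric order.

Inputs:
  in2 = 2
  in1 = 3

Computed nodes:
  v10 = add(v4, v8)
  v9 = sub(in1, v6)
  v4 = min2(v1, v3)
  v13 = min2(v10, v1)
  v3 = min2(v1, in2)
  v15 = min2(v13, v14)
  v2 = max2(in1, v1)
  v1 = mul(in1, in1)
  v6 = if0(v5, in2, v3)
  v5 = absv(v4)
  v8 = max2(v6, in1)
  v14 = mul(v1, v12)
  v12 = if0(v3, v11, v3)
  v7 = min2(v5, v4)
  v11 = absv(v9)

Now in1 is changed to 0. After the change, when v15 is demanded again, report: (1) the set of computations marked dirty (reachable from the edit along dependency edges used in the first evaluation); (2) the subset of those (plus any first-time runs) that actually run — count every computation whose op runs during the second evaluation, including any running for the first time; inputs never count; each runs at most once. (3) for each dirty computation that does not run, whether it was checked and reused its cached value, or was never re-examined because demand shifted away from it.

Marked dirty: v1, v3, v4, v5, v6, v8, v10, v12, v13, v14, v15.
Computations that run: v1, v3, v4, v5, v6, v8, v9, v10, v11, v12, v13, v14, v15 — 13 in total.
Every dirty computation ran.
Key observation: a condition flipped, so demand reaches new nodes — v9, v11 run for the first time.

First evaluation (everything demanded from the output):
  v1 = mul(3, 3) = 9
  v3 = min2(9, 2) = 2
  v4 = min2(9, 2) = 2
  v5 = absv(2) = 2
  v6 = if0(v5=2 -> else branch v3) = 2
  v8 = max2(2, 3) = 3
  v10 = add(2, 3) = 5
  v12 = if0(v3=2 -> else branch v3) = 2
  v13 = min2(5, 9) = 5
  v14 = mul(9, 2) = 18
  v15 = min2(5, 18) = 5

Propagation after the edit:
  v1: runs — in1 3->0; in1 3->0; result 0.
  v3: runs — v1 9->0; result 0.
  v4: runs — v1 9->0; v3 2->0; result 0.
  v5: runs — v4 2->0; result 0.
  v6: runs — v5 2->0; v3 2->0; result 2 (same value as before).
  v8: runs — in1 3->0; result 2.
  v9: demanded for the first time — runs, produces -2.
  v10: runs — v4 2->0; v8 3->2; result 2.
  v11: demanded for the first time — runs, produces 2.
  v12: runs — v3 2->0; v3 2->0; result 2 (same value as before).
  v13: runs — v10 5->2; v1 9->0; result 0.
  v14: runs — v1 9->0; result 0.
  v15: runs — v13 5->0; v14 18->0; result 0.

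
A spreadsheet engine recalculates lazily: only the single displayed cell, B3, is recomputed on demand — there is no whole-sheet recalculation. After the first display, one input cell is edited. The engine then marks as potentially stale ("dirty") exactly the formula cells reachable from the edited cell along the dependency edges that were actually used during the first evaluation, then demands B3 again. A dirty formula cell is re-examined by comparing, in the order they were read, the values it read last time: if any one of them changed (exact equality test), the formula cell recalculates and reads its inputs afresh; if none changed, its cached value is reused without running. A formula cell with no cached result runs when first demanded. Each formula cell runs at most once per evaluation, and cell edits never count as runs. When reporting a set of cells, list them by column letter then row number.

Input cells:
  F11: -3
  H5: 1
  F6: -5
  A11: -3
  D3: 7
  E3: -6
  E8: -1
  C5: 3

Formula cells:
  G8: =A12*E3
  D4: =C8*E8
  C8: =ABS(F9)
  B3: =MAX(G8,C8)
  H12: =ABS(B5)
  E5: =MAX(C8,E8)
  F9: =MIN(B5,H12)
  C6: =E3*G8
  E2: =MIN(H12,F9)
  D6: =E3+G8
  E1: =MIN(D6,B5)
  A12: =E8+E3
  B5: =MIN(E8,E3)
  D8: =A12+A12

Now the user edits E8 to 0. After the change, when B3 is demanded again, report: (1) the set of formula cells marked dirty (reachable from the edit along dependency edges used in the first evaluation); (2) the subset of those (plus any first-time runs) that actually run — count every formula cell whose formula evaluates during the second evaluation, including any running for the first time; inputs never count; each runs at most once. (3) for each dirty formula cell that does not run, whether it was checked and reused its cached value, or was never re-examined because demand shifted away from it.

Marked dirty: A12, B3, B5, C8, F9, G8, H12.
Formula cells that run: A12, B3, B5, G8 — 4 in total.
Checked but reused from cache: C8, F9, H12.
Key observation: the cutoff stops propagation at H12 — its inputs' values are unchanged, so it reuses its cache.

First evaluation (everything demanded from the output):
  A12 = -1 + -6 = -7
  B5 = MIN(-1, -6) = -6
  G8 = -7 * -6 = 42
  H12 = ABS(-6) = 6
  F9 = MIN(-6, 6) = -6
  C8 = ABS(-6) = 6
  B3 = MAX(42, 6) = 42

Propagation after the edit:
  A12: runs — E8 -1->0; result -6.
  B5: runs — E8 -1->0; result -6 (same value as before).
  G8: runs — A12 -7->-6; result 36.
  H12: checked — values it read are unchanged (B5 unchanged); reused cached 6 without running.
  F9: checked — values it read are unchanged (B5 unchanged, H12 unchanged); reused cached -6 without running.
  C8: checked — values it read are unchanged (F9 unchanged); reused cached 6 without running.
  B3: runs — G8 42->36; result 36.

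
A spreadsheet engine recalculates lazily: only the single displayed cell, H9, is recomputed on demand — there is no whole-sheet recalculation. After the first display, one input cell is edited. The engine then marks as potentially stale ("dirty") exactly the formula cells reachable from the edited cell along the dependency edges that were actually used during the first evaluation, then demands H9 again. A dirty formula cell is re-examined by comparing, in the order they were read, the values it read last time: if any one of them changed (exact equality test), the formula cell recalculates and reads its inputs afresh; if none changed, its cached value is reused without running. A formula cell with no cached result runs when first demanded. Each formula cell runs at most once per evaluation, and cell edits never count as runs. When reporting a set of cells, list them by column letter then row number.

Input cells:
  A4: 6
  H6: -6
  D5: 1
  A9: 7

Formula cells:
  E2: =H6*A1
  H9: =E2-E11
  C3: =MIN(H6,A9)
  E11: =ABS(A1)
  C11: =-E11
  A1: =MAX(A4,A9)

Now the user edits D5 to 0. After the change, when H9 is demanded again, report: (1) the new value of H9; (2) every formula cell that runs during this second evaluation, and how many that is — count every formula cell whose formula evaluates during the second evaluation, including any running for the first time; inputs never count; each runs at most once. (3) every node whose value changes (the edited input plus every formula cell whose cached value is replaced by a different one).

First evaluation (everything demanded from the output):
  A1 = MAX(6, 7) = 7
  E2 = -6 * 7 = -42
  E11 = ABS(7) = 7
  H9 = -42 - 7 = -49

Propagation after the edit:
  D5 feeds no computation that the output demands — nothing is marked dirty and nothing runs.

Key observation: D5 is never demanded by the output, so the edit triggers no recomputation at all.

New value of H9: -49.
Formula cells that run: none — 0 in total.
Values that change: D5.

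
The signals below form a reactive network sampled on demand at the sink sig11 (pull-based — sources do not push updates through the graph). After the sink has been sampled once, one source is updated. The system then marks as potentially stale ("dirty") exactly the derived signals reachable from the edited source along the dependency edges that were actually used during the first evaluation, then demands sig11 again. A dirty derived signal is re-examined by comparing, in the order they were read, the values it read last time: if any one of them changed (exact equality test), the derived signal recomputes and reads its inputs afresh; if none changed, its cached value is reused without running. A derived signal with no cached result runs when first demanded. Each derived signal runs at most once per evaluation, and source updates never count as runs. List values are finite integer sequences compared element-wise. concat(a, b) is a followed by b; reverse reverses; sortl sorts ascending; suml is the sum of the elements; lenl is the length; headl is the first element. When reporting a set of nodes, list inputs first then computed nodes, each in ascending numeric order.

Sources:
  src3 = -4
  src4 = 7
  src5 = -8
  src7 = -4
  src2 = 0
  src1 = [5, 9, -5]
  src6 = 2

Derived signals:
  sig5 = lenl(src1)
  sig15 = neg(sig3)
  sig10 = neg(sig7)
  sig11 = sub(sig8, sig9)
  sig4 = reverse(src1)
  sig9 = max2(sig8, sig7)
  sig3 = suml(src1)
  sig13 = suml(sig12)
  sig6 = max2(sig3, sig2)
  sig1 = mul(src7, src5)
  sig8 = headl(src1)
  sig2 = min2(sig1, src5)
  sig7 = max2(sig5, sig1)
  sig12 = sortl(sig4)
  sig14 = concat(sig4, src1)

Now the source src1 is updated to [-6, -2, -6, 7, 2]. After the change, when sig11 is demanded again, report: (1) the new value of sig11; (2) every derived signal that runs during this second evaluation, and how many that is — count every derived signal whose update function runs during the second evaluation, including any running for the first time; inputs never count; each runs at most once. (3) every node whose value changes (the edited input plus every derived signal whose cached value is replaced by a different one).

Initial pass — values computed on the first demand:
  sig1 = mul(-4, -8) = 32
  sig5 = lenl([5, 9, -5]) = 3
  sig7 = max2(3, 32) = 32
  sig8 = headl([5, 9, -5]) = 5
  sig9 = max2(5, 32) = 32
  sig11 = sub(5, 32) = -27

Second demand — change propagation:
  sig5: re-runs because src1 [5, 9, -5]->[-6, -2, -6, 7, 2]; new result 5.
  sig7: re-runs because sig5 3->5; new result 32 (unchanged).
  sig8: re-runs because src1 [5, 9, -5]->[-6, -2, -6, 7, 2]; new result -6.
  sig9: re-runs because sig8 5->-6; new result 32 (unchanged).
  sig11: re-runs because sig8 5->-6; new result -38.

sig11 now evaluates to -38.
Run set: sig5, sig7, sig8, sig9, sig11 (5 run).
Changed values: src1, sig5, sig8, sig11.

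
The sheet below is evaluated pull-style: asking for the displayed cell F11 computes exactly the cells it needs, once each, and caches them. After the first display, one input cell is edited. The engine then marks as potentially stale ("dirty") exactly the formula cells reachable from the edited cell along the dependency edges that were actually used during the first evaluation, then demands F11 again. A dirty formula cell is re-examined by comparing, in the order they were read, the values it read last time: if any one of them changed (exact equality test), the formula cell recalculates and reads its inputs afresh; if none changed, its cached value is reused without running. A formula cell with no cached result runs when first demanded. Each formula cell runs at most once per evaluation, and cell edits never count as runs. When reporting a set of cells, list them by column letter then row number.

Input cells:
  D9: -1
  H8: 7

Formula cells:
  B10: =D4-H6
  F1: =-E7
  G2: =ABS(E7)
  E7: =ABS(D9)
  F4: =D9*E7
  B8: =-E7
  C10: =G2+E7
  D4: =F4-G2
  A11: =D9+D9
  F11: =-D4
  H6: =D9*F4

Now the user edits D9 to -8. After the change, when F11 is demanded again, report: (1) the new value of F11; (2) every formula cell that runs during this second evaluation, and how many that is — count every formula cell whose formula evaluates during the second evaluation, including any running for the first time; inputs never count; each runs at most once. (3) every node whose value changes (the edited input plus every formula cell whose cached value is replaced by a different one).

First demand of the output computes:
  E7 = ABS(-1) = 1
  F4 = -1 * 1 = -1
  G2 = ABS(1) = 1
  D4 = -1 - 1 = -2
  F11 = -(-2) = 2

After the edit, cleaning proceeds:
  E7: a read changed (D9 -1->-8) — executes, giving 8.
  F4: a read changed (D9 -1->-8; E7 1->8) — executes, giving -64.
  G2: a read changed (E7 1->8) — executes, giving 8.
  D4: a read changed (F4 -1->-64; G2 1->8) — executes, giving -72.
  F11: a read changed (D4 -2->-72) — executes, giving 72.

Demanding F11 again yields 72.
5 formula cells run: D4, E7, F4, F11, G2.
The nodes whose values change: D4, D9, E7, F4, F11, G2.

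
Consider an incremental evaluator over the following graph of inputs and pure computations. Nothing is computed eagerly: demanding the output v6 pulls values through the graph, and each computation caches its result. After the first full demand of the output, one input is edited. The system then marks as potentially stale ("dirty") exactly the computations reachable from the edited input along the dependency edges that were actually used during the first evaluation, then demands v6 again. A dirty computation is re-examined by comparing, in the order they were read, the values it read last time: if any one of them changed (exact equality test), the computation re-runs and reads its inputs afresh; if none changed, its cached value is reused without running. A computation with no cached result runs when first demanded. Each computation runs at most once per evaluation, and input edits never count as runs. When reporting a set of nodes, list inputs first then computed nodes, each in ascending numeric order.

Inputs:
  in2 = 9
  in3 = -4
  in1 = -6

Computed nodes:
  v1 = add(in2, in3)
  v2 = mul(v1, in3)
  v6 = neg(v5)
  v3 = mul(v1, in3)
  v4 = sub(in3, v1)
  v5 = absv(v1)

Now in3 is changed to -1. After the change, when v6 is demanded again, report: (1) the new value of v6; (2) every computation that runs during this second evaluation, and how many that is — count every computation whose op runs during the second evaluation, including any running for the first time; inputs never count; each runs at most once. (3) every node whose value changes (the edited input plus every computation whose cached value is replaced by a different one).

v6 now evaluates to -8.
Run set: v1, v5, v6 (3 run).
Changed values: in3, v1, v5, v6.

Initial pass — values computed on the first demand:
  v1 = add(9, -4) = 5
  v5 = absv(5) = 5
  v6 = neg(5) = -5

Second demand — change propagation:
  v1: re-runs because in3 -4->-1; new result 8.
  v5: re-runs because v1 5->8; new result 8.
  v6: re-runs because v5 5->8; new result -8.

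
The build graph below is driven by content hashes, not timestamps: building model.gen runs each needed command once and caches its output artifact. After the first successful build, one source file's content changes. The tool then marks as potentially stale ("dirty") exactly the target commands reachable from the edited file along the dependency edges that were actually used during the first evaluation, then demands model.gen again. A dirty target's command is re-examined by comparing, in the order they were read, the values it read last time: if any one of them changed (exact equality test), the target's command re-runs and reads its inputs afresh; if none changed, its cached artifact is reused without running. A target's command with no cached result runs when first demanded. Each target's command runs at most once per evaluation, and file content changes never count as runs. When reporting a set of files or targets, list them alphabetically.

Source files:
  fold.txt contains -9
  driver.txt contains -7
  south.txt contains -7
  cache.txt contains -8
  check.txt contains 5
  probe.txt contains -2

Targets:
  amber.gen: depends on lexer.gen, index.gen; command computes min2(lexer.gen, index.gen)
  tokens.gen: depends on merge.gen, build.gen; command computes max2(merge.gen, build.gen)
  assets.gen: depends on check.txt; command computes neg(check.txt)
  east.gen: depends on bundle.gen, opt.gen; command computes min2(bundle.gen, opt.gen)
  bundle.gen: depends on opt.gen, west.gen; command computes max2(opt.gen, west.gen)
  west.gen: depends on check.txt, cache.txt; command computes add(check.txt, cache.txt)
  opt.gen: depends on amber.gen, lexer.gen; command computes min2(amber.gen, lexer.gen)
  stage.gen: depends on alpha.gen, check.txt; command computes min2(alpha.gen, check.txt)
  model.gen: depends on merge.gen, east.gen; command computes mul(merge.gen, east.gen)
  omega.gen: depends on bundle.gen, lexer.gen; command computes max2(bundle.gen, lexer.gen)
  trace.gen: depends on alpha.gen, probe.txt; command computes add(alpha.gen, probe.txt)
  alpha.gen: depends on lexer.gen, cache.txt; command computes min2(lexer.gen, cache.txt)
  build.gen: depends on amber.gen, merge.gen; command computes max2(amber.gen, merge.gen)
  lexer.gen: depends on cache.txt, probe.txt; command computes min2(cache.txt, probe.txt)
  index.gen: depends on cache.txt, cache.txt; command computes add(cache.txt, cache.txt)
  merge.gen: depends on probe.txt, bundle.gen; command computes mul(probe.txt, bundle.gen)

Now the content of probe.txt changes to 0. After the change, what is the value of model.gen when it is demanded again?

model.gen now evaluates to 0.
The important point: at amber.gen every value read last time is unchanged, so the dirty flag clears without a run.

Initial pass — values computed on the first demand:
  index.gen = add(-8, -8) = -16
  lexer.gen = min2(-8, -2) = -8
  amber.gen = min2(-8, -16) = -16
  opt.gen = min2(-16, -8) = -16
  west.gen = add(5, -8) = -3
  bundle.gen = max2(-16, -3) = -3
  east.gen = min2(-3, -16) = -16
  merge.gen = mul(-2, -3) = 6
  model.gen = mul(6, -16) = -96

Second demand — change propagation:
  lexer.gen: re-runs because probe.txt -2->0; new result -8 (unchanged).
  amber.gen: re-examined; everything it read last time is the same (lexer.gen unchanged, index.gen unchanged) — cache -16 kept, no run.
  opt.gen: re-examined; everything it read last time is the same (amber.gen unchanged, lexer.gen unchanged) — cache -16 kept, no run.
  bundle.gen: re-examined; everything it read last time is the same (opt.gen unchanged, west.gen unchanged) — cache -3 kept, no run.
  east.gen: re-examined; everything it read last time is the same (bundle.gen unchanged, opt.gen unchanged) — cache -16 kept, no run.
  merge.gen: re-runs because probe.txt -2->0; new result 0.
  model.gen: re-runs because merge.gen 6->0; new result 0.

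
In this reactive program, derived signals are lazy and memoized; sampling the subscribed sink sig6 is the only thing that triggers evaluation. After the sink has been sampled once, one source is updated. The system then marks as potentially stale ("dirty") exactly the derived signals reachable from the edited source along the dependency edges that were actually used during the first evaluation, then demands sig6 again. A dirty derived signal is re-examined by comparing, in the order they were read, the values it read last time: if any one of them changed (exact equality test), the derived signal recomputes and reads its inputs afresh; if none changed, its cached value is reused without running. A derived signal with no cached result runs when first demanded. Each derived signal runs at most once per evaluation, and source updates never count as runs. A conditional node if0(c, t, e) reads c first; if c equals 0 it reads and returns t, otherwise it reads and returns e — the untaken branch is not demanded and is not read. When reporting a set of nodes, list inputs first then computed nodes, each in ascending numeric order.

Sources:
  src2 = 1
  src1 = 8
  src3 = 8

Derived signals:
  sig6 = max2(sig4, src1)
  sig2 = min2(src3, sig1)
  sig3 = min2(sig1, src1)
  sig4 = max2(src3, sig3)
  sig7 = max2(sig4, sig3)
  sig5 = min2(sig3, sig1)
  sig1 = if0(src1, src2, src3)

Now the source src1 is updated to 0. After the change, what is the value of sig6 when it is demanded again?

First demand of the output computes:
  sig1 = if0(src1=8 -> else branch src3) = 8
  sig3 = min2(8, 8) = 8
  sig4 = max2(8, 8) = 8
  sig6 = max2(8, 8) = 8

After the edit, cleaning proceeds:
  sig1: a read changed (src1 8->0) — executes, giving 1.
  sig3: a read changed (sig1 8->1; src1 8->0) — executes, giving 0.
  sig4: a read changed (sig3 8->0) — executes, giving 8 — identical to its old value.
  sig6: a read changed (src1 8->0) — executes, giving 8 — identical to its old value.

Demanding sig6 again yields 8.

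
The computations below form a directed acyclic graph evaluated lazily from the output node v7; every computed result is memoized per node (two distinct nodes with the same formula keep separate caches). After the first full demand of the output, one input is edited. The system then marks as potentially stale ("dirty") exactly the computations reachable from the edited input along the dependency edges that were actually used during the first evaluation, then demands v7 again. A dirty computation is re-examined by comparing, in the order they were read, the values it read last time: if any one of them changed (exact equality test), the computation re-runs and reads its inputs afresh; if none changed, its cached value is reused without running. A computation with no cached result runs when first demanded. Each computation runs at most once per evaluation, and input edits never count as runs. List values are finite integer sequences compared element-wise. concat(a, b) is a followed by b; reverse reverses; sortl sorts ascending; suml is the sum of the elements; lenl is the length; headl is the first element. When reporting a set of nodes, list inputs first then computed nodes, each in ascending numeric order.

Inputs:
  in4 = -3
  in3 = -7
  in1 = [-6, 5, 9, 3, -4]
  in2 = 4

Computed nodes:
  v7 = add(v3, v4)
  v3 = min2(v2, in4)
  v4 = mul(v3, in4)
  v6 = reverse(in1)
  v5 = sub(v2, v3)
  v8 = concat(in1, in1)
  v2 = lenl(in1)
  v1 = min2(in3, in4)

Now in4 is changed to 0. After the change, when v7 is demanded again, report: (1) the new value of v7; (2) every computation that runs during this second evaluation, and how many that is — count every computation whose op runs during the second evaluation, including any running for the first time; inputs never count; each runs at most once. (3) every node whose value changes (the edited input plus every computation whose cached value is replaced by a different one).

Demanding v7 again yields 0.
3 computations run: v3, v4, v7.
The nodes whose values change: in4, v3, v4, v7.

First demand of the output computes:
  v2 = lenl([-6, 5, 9, 3, -4]) = 5
  v3 = min2(5, -3) = -3
  v4 = mul(-3, -3) = 9
  v7 = add(-3, 9) = 6

After the edit, cleaning proceeds:
  v3: a read changed (in4 -3->0) — executes, giving 0.
  v4: a read changed (v3 -3->0; in4 -3->0) — executes, giving 0.
  v7: a read changed (v3 -3->0; v4 9->0) — executes, giving 0.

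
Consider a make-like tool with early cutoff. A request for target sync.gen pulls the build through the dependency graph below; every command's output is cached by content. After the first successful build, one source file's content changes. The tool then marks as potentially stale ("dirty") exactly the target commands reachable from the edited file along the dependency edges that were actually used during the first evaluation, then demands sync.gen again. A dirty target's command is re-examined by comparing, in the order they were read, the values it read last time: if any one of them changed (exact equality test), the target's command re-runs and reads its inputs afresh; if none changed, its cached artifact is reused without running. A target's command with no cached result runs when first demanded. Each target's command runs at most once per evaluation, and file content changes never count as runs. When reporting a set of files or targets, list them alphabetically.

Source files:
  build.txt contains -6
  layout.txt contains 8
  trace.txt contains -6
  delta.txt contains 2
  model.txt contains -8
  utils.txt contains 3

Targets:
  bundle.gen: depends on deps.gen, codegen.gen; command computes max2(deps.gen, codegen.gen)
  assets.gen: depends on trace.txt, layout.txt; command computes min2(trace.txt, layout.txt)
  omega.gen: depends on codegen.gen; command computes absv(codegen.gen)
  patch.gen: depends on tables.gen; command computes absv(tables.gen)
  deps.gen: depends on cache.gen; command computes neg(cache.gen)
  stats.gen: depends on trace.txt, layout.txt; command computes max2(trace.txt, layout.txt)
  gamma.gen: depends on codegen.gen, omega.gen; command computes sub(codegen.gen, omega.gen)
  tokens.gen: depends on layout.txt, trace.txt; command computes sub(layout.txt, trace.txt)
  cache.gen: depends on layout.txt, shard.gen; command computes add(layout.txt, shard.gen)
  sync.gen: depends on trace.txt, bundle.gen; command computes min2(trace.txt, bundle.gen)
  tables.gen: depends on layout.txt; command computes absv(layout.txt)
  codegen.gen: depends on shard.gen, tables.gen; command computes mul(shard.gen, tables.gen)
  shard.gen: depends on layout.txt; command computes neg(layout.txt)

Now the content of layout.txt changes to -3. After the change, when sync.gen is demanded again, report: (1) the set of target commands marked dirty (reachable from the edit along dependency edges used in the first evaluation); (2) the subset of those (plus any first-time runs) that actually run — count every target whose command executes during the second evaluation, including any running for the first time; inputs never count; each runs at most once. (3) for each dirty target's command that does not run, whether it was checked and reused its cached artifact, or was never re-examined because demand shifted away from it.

The edit dirties: bundle.gen, cache.gen, codegen.gen, deps.gen, shard.gen, sync.gen, tables.gen.
6 target commands run: bundle.gen, cache.gen, codegen.gen, shard.gen, sync.gen, tables.gen.
Cache hits after checking: deps.gen.
Note where the cutoff bites: deps.gen is checked, finds nothing changed, and keeps its cache.

First demand of the output computes:
  shard.gen = neg(8) = -8
  cache.gen = add(8, -8) = 0
  deps.gen = neg(0) = 0
  tables.gen = absv(8) = 8
  codegen.gen = mul(-8, 8) = -64
  bundle.gen = max2(0, -64) = 0
  sync.gen = min2(-6, 0) = -6

After the edit, cleaning proceeds:
  shard.gen: a read changed (layout.txt 8->-3) — executes, giving 3.
  cache.gen: a read changed (layout.txt 8->-3; shard.gen -8->3) — executes, giving 0 — identical to its old value.
  deps.gen: dirty, but its reads are unchanged (cache.gen unchanged); cached 0 stands.
  tables.gen: a read changed (layout.txt 8->-3) — executes, giving 3.
  codegen.gen: a read changed (shard.gen -8->3; tables.gen 8->3) — executes, giving 9.
  bundle.gen: a read changed (codegen.gen -64->9) — executes, giving 9.
  sync.gen: a read changed (bundle.gen 0->9) — executes, giving -6 — identical to its old value.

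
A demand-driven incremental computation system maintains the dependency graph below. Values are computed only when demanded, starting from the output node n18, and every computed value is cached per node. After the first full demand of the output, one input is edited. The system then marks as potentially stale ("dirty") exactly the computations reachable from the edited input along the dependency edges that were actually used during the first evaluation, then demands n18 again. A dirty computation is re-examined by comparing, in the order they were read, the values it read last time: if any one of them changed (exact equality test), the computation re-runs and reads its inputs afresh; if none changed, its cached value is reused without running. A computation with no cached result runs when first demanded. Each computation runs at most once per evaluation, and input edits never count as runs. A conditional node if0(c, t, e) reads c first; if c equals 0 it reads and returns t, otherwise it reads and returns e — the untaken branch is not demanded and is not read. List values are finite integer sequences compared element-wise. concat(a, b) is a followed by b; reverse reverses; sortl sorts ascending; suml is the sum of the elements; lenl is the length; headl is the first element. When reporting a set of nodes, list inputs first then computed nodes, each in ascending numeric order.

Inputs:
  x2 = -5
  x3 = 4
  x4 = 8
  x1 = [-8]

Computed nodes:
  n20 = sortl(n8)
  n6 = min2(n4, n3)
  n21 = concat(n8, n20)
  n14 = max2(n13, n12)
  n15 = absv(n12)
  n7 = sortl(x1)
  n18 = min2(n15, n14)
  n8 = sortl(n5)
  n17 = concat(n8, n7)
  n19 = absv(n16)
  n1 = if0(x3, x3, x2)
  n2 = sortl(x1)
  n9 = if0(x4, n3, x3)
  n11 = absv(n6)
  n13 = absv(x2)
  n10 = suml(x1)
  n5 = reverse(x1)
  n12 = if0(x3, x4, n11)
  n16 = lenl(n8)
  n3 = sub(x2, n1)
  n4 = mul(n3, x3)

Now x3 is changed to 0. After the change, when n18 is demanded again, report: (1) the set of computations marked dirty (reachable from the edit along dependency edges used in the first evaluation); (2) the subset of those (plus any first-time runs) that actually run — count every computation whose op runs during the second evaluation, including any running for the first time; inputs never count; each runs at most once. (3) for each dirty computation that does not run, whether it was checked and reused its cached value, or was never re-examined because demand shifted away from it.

Marked dirty: n1, n3, n4, n6, n11, n12, n14, n15, n18.
Computations that run: n12, n14, n15, n18 — 4 in total.
Never re-examined (demand shifted away): n1, n3, n4, n6, n11.
Key observation: a condition flipped, so demand moved to the other branch — n1, n3, n4, n6, n11 are never re-examined.

First evaluation (everything demanded from the output):
  n1 = if0(x3=4 -> else branch x2) = -5
  n3 = sub(-5, -5) = 0
  n4 = mul(0, 4) = 0
  n6 = min2(0, 0) = 0
  n11 = absv(0) = 0
  n12 = if0(x3=4 -> else branch n11) = 0
  n13 = absv(-5) = 5
  n14 = max2(5, 0) = 5
  n15 = absv(0) = 0
  n18 = min2(0, 5) = 0

Propagation after the edit:
  n1: marked dirty but never re-examined — demand shifted away from it.
  n3: marked dirty but never re-examined — demand shifted away from it.
  n4: marked dirty but never re-examined — demand shifted away from it.
  n6: marked dirty but never re-examined — demand shifted away from it.
  n11: marked dirty but never re-examined — demand shifted away from it.
  n12: runs — x3 4->0; result 8.
  n14: runs — n12 0->8; result 8.
  n15: runs — n12 0->8; result 8.
  n18: runs — n15 0->8; n14 5->8; result 8.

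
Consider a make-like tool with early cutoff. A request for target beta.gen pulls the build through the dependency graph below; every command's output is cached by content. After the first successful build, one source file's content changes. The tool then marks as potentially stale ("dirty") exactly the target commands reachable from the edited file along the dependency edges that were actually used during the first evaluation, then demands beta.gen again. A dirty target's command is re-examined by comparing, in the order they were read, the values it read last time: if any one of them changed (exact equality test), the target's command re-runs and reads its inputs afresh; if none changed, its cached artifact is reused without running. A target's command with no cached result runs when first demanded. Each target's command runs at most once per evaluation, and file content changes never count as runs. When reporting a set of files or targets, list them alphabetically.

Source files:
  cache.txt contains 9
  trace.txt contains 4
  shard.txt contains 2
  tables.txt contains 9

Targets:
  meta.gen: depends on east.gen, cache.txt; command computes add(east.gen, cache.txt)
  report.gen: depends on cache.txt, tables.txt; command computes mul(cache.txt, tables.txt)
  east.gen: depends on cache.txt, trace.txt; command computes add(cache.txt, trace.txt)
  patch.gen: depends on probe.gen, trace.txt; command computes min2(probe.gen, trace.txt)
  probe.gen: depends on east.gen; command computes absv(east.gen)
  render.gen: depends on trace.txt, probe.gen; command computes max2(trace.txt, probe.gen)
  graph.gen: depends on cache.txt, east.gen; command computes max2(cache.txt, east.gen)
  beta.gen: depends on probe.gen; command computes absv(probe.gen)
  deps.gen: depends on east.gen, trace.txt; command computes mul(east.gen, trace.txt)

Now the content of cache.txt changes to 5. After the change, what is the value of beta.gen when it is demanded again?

Demanding beta.gen again yields 9.

First demand of the output computes:
  east.gen = add(9, 4) = 13
  probe.gen = absv(13) = 13
  beta.gen = absv(13) = 13

After the edit, cleaning proceeds:
  east.gen: a read changed (cache.txt 9->5) — executes, giving 9.
  probe.gen: a read changed (east.gen 13->9) — executes, giving 9.
  beta.gen: a read changed (probe.gen 13->9) — executes, giving 9.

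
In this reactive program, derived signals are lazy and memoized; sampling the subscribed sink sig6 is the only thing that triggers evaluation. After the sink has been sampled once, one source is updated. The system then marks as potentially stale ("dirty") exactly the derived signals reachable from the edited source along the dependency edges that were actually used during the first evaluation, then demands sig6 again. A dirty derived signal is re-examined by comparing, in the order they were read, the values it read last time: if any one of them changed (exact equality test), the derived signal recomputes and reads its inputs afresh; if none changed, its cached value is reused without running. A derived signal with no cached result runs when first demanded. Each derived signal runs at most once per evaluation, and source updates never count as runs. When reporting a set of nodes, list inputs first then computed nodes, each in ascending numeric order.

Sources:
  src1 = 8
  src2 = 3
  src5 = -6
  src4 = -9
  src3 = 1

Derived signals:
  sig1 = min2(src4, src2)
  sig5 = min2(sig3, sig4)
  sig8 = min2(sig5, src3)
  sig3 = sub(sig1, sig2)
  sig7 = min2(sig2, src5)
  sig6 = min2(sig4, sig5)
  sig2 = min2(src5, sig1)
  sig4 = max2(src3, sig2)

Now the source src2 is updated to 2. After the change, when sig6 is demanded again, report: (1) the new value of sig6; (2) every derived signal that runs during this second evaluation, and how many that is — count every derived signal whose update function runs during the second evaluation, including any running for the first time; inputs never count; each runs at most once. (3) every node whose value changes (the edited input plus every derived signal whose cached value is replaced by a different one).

First demand of the output computes:
  sig1 = min2(-9, 3) = -9
  sig2 = min2(-6, -9) = -9
  sig3 = sub(-9, -9) = 0
  sig4 = max2(1, -9) = 1
  sig5 = min2(0, 1) = 0
  sig6 = min2(1, 0) = 0

After the edit, cleaning proceeds:
  sig1: a read changed (src2 3->2) — executes, giving -9 — identical to its old value.
  sig2: dirty, but its reads are unchanged (src5 unchanged, sig1 unchanged); cached -9 stands.
  sig3: dirty, but its reads are unchanged (sig1 unchanged, sig2 unchanged); cached 0 stands.
  sig4: dirty, but its reads are unchanged (src3 unchanged, sig2 unchanged); cached 1 stands.
  sig5: dirty, but its reads are unchanged (sig3 unchanged, sig4 unchanged); cached 0 stands.
  sig6: dirty, but its reads are unchanged (sig4 unchanged, sig5 unchanged); cached 0 stands.

Note the absorption at sig1: it re-runs yet its value is the same, leaving the output's value untouched.

Demanding sig6 again yields 0.
1 derived signals run: sig1.
The nodes whose values change: src2.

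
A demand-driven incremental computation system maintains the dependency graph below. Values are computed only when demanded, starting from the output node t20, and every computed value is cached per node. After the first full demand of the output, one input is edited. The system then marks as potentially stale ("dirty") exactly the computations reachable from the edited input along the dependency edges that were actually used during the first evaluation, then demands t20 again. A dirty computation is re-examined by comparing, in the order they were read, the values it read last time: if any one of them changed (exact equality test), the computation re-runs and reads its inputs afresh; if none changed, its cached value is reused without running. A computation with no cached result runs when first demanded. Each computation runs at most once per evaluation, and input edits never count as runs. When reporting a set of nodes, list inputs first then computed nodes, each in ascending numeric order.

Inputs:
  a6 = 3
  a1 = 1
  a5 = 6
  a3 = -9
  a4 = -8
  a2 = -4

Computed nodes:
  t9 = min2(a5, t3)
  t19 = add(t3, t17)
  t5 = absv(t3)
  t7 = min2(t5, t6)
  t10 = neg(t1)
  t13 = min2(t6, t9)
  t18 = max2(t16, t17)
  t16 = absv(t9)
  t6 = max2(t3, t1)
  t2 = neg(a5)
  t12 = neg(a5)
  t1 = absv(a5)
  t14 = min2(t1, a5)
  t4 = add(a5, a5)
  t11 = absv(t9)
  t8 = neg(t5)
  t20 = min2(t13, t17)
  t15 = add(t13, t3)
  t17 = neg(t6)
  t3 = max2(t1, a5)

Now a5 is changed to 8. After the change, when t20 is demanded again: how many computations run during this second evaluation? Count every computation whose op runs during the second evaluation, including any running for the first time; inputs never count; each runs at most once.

First evaluation (everything demanded from the output):
  t1 = absv(6) = 6
  t3 = max2(6, 6) = 6
  t6 = max2(6, 6) = 6
  t9 = min2(6, 6) = 6
  t13 = min2(6, 6) = 6
  t17 = neg(6) = -6
  t20 = min2(6, -6) = -6

Propagation after the edit:
  t1: runs — a5 6->8; result 8.
  t3: runs — t1 6->8; a5 6->8; result 8.
  t6: runs — t3 6->8; t1 6->8; result 8.
  t9: runs — a5 6->8; t3 6->8; result 8.
  t13: runs — t6 6->8; t9 6->8; result 8.
  t17: runs — t6 6->8; result -8.
  t20: runs — t13 6->8; t17 -6->-8; result -8.

Computations that run: t1, t3, t6, t9, t13, t17, t20 — 7 in total.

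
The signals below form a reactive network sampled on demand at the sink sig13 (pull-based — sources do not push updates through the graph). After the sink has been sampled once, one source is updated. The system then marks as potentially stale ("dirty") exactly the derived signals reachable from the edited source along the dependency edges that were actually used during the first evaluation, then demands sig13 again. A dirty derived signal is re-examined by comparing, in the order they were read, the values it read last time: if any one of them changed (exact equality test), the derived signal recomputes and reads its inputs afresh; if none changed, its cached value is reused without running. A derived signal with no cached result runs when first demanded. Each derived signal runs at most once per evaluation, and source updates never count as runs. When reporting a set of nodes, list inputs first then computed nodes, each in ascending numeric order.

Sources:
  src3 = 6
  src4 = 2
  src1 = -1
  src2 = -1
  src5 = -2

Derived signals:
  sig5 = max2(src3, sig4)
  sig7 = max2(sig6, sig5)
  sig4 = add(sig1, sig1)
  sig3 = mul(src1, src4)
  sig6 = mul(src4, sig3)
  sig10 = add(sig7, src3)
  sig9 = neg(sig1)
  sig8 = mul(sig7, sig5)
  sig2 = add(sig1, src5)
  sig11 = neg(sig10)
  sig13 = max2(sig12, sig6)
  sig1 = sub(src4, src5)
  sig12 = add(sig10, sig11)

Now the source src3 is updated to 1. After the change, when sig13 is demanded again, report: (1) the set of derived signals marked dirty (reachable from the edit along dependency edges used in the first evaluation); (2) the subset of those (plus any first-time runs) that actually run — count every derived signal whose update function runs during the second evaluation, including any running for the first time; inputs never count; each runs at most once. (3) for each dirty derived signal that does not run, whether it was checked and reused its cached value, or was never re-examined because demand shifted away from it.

Initial pass — values computed on the first demand:
  sig1 = sub(2, -2) = 4
  sig3 = mul(-1, 2) = -2
  sig4 = add(4, 4) = 8
  sig5 = max2(6, 8) = 8
  sig6 = mul(2, -2) = -4
  sig7 = max2(-4, 8) = 8
  sig10 = add(8, 6) = 14
  sig11 = neg(14) = -14
  sig12 = add(14, -14) = 0
  sig13 = max2(0, -4) = 0

Second demand — change propagation:
  sig5: re-runs because src3 6->1; new result 8 (unchanged).
  sig7: re-examined; everything it read last time is the same (sig6 unchanged, sig5 unchanged) — cache 8 kept, no run.
  sig10: re-runs because src3 6->1; new result 9.
  sig11: re-runs because sig10 14->9; new result -9.
  sig12: re-runs because sig10 14->9; sig11 -14->-9; new result 0 (unchanged).
  sig13: re-examined; everything it read last time is the same (sig12 unchanged, sig6 unchanged) — cache 0 kept, no run.

The important point: at sig7 every value read last time is unchanged, so the dirty flag clears without a run.

Dirty set: sig5, sig7, sig10, sig11, sig12, sig13.
Run set: sig5, sig10, sig11, sig12 (4 run).
Re-examined without running (cache reused): sig7, sig13.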